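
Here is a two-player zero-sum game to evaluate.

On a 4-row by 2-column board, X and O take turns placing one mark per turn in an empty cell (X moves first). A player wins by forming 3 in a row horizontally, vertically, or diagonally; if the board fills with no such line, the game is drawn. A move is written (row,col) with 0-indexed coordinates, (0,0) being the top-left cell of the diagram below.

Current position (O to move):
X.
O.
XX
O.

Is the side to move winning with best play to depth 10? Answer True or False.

O winning at [X./O./XX/O.]: False

[X./O./XX/O.] O move#1: (0,1):+0/XO/O./XX/O.*, (1,1):+0/X./OO/XX/O., (3,1):+0/X./O./XX/OO
[XO/O./XX/O.] X move#2: (1,1):+0/XO/OX/XX/O.*, (3,1):+0/XO/O./XX/OX
[XO/OX/XX/O.] O move#3: (3,1):+0/XO/OX/XX/OO*
[XO/OX/XX/OO] end (terminal +0, X#4); searched X./O./XX/O. to 10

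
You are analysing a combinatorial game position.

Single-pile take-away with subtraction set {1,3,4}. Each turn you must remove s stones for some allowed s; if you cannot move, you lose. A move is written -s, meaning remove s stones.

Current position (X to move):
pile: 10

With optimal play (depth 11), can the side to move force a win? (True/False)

[10] X move#1: -1:+1/9*, -3:+1/7, -4:-1/6
[9] O move#2: -1:-1/8*, -3:-1/6, -4:-1/5
[8] X move#3: -1:+1/7*, -3:-1/5, -4:-1/4
[7] O move#4: -1:-1/6*, -3:-1/4, -4:-1/3
[6] X move#5: -1:-1/5, -3:-1/3, -4:+1/2*
[2] O move#6: -1:-1/1*
[1] X move#7: -1:+1/0*
[0] end (terminal -1, O#8); searched 10 to 11

X winning at [10]: True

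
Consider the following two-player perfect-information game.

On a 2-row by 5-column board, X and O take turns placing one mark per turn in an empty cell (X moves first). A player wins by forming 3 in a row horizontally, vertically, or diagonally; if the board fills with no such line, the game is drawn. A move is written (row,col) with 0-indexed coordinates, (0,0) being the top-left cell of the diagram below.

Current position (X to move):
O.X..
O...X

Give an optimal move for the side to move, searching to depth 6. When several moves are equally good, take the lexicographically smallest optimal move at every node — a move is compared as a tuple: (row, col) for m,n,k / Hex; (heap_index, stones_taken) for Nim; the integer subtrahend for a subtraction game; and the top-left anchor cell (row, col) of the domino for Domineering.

[O.X../O...X] X move#1: (0,1):+0/OXX../O...X, (0,3):+1/O.XX./O...X*, (0,4):+0/O.X.X/O...X, (1,1):+0/O.X../OX..X, (1,2):+1/O.X../O.X.X, (1,3):+0/O.X../O..XX
[O.XX./O...X] O move#2: (0,1):-1/OOXX./O...X*, (0,4):-1/O.XXO/O...X, (1,1):-1/O.XX./OO..X, (1,2):-1/O.XX./O.O.X, (1,3):-1/O.XX./O..OX
[OOXX./O...X] X move#3: (0,4):+1/OOXXX/O...X*, (1,1):+0/OOXX./OX..X, (1,2):+1/OOXX./O.X.X, (1,3):+1/OOXX./O..XX
[OOXXX/O...X] end (terminal -1, O#4); searched O.X../O...X to 6

X's best at [O.X../O...X]: (0,3)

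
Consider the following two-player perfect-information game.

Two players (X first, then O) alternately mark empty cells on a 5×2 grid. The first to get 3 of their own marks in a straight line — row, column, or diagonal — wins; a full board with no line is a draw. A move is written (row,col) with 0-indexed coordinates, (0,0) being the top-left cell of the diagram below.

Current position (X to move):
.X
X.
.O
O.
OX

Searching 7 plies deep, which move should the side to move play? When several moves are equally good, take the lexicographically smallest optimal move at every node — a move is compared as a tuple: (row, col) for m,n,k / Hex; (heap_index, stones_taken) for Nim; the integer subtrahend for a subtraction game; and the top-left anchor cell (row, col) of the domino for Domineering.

X's best at [.X/X./.O/O./OX]: (2,0)

[.X/X./.O/O./OX] X move#1: (0,0):-1/XX/X./.O/O./OX, (1,1):-1/.X/XX/.O/O./OX, (2,0):+0/.X/X./XO/O./OX*, (3,1):-1/.X/X./.O/OX/OX
[.X/X./XO/O./OX] O move#2: (0,0):+0/OX/X./XO/O./OX*, (1,1):-1/.X/XO/XO/O./OX, (3,1):-1/.X/X./XO/OO/OX
[OX/X./XO/O./OX] X move#3: (1,1):+0/OX/XX/XO/O./OX*, (3,1):+0/OX/X./XO/OX/OX
[OX/XX/XO/O./OX] O move#4: (3,1):+0/OX/XX/XO/OO/OX*
[OX/XX/XO/OO/OX] end (terminal +0, X#5); searched .X/X./.O/O./OX to 7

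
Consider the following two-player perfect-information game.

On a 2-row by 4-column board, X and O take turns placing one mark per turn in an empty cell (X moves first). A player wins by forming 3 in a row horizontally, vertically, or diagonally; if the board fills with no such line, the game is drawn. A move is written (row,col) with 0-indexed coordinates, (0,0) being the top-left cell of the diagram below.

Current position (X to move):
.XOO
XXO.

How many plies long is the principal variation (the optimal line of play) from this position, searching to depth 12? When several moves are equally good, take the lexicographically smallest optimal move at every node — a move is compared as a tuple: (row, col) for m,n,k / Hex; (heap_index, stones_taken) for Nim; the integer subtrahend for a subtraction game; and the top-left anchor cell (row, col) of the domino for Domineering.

PV length from [.XOO/XXO.]: 2 plies

p1 X@[.XOO/XXO.]: (0,0)[XXOO/XXO.]+0* (1,3)[.XOO/XXOX]+0
p2 O@[XXOO/XXO.]: (1,3)[XXOO/XXOO]+0*
p3 X@[XXOO/XXOO] terminal +0; root [.XOO/XXO.] d12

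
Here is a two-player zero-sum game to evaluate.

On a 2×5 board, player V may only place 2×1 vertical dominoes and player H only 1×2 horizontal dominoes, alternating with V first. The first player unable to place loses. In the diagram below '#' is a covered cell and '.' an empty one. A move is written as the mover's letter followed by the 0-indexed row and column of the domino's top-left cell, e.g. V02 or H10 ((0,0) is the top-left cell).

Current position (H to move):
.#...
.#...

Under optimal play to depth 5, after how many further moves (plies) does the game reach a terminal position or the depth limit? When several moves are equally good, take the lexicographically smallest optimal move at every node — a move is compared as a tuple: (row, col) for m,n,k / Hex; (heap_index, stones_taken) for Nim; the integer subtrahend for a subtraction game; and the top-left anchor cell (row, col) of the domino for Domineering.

[.#.../.#...] H move#1: H02:-1/.###./.#...*, H03:-1/.#.##/.#..., H12:-1/.#.../.###., H13:-1/.#.../.#.##
[.###./.#...] V move#2: V00:-1/####./##..., V04:+1/.####/.#..#*
[.####/.#..#] H move#3: H12:-1/.####/.####*
[.####/.####] V move#4: V00:+1/#####/#####*
[#####/#####] end (terminal -1, H#5); searched .#.../.#... to 5

PV length from [.#.../.#...]: 4 plies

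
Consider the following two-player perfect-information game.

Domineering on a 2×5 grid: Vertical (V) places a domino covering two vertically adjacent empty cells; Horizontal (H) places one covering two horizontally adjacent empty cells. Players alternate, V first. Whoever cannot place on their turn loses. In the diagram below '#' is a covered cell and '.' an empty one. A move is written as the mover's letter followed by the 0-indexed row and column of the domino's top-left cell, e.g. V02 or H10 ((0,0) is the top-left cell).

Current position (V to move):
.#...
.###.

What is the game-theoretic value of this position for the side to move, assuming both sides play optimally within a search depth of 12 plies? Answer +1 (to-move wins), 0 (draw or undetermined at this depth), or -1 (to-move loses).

p1 V@[.#.../.###.]: V00[##.../####.]-1 V04[.#..#/.####]+1*
p2 H@[.#..#/.####]: H02[.####/.####]-1*
p3 V@[.####/.####]: V00[#####/#####]+1*
p4 H@[#####/#####] terminal -1; root [.#.../.###.] d12

value(.#.../.###., V) = +1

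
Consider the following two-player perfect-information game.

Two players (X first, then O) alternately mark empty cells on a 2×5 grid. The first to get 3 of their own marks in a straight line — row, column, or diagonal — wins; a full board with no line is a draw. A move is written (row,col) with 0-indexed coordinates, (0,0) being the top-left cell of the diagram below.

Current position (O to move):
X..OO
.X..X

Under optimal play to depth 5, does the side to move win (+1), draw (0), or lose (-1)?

value(X..OO/.X..X, O) = +1

p1 O@[X..OO/.X..X]: (0,1)[XO.OO/.X..X]+0 (0,2)[X.OOO/.X..X]+1* (1,0)[X..OO/OX..X]+0 (1,2)[X..OO/.XO.X]+0 (1,3)[X..OO/.X.OX]+0
p2 X@[X.OOO/.X..X] terminal -1; root [X..OO/.X..X] d5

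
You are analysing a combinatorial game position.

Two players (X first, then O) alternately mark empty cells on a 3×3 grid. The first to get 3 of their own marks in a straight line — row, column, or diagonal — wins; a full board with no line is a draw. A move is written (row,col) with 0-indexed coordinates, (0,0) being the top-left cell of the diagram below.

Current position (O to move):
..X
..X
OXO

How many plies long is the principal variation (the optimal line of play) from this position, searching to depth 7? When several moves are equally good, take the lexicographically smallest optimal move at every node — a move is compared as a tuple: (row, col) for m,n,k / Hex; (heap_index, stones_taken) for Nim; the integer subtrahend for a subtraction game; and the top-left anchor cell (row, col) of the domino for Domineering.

PV length from [..X/..X/OXO]: 3 plies

ply 1, O at ..X/..X/OXO | (0,0)=+1→O.X/..X/OXO*; (0,1)=+0→.OX/..X/OXO; (1,0)=+0→..X/O.X/OXO; (1,1)=+0→..X/.OX/OXO
ply 2, X at O.X/..X/OXO | (0,1)=-1→OXX/..X/OXO*; (1,0)=-1→O.X/X.X/OXO; (1,1)=-1→O.X/.XX/OXO
ply 3, O at OXX/..X/OXO | (1,0)=+1→OXX/O.X/OXO*; (1,1)=+1→OXX/.OX/OXO
ply 4: OXX/O.X/OXO is terminal -1 (X); from ..X/..X/OXO depth 7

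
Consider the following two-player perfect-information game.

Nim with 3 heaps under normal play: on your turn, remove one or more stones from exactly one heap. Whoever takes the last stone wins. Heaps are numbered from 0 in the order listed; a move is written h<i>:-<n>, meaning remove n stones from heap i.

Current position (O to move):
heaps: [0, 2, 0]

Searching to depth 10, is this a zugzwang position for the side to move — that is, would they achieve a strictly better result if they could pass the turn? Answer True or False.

zugzwang((0,2,0), O) = False

ply 1, O at (0,2,0) | h1:-1=-1→(0,1,0); h1:-2=+1→(0,0,0)*
ply 2: (0,0,0) is terminal -1 (X); from (0,2,0) depth 10
if O skipped the turn, X would face:
~ ply 1, X at (0,2,0) | h1:-1=-1→(0,1,0); h1:-2=+1→(0,0,0)*
~ ply 2: (0,0,0) is terminal -1 (O); from (0,2,0) depth 10
compare (O): move=+1 vs pass=-1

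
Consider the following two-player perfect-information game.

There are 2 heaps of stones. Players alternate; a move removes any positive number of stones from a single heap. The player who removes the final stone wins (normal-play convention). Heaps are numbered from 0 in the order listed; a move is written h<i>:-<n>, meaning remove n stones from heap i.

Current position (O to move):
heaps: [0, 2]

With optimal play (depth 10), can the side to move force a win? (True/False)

O winning at [(0,2)]: True

[(0,2)] O move#1: h1:-1:-1/(0,1), h1:-2:+1/(0,0)*
[(0,0)] end (terminal -1, X#2); searched (0,2) to 10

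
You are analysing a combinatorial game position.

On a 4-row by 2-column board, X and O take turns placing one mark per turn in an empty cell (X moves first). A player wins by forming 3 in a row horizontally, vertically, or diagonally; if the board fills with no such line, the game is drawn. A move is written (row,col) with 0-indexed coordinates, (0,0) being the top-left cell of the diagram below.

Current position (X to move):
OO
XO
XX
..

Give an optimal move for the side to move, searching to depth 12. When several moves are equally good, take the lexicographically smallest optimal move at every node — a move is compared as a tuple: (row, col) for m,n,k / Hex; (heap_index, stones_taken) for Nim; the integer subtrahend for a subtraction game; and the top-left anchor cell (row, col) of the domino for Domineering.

X's best at [OO/XO/XX/..]: (3,0)

p1 X@[OO/XO/XX/..]: (3,0)[OO/XO/XX/X.]+1* (3,1)[OO/XO/XX/.X]+0
p2 O@[OO/XO/XX/X.] terminal -1; root [OO/XO/XX/..] d12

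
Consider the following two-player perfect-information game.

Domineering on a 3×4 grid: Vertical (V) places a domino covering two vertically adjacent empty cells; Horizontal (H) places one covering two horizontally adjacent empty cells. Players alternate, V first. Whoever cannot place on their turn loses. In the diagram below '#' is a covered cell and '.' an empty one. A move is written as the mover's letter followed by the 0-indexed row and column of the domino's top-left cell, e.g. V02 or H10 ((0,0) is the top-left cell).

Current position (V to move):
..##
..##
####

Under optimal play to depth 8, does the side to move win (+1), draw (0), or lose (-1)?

ply 1, V at ..##/..##/#### | V00=+1→#.##/#.##/####*; V01=+1→.###/.###/####
ply 2: #.##/#.##/#### is terminal -1 (H); from ..##/..##/#### depth 8

value(..##/..##/####, V) = +1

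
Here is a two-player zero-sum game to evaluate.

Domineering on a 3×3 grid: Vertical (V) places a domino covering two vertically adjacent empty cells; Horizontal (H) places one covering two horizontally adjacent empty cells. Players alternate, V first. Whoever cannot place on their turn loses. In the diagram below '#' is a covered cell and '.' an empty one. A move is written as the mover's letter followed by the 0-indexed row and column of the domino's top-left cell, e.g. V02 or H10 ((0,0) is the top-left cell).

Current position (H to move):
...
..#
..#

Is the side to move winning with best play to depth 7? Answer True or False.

H winning at [.../..#/..#]: True

[.../..#/..#] H move#1: H00:-1/##./..#/..#, H01:-1/.##/..#/..#, H10:+1/.../###/..#*, H20:-1/.../..#/###
[.../###/..#] end (terminal -1, V#2); searched .../..#/..# to 7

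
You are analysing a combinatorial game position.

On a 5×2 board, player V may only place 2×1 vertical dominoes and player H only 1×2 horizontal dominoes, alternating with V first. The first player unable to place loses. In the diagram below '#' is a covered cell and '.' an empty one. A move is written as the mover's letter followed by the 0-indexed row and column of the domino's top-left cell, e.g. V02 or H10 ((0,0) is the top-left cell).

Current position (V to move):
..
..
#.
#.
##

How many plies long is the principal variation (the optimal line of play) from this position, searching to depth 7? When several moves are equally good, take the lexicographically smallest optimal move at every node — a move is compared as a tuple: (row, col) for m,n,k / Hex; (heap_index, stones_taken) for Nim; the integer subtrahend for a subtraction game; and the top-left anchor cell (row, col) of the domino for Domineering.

ply 1, V at ../../#./#./## | V00=+1→#./#./#./#./##*; V01=+1→.#/.#/#./#./##; V11=-1→../.#/##/#./##; V21=-1→../../##/##/##
ply 2: #./#./#./#./## is terminal -1 (H); from ../../#./#./## depth 7

PV length from [../../#./#./##]: 1 ply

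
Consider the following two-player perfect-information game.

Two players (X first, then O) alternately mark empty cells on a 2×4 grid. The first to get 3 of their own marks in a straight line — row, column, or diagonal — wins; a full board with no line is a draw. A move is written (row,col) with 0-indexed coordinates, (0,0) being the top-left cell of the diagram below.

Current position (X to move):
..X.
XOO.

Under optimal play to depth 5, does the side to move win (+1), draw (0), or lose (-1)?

value(..X./XOO., X) = 0

[..X./XOO.] X move#1: (0,0):-1/X.X./XOO., (0,1):-1/.XX./XOO., (0,3):-1/..XX/XOO., (1,3):+0/..X./XOOX*
[..X./XOOX] O move#2: (0,0):+0/O.X./XOOX*, (0,1):+0/.OX./XOOX, (0,3):+0/..XO/XOOX
[O.X./XOOX] X move#3: (0,1):+0/OXX./XOOX*, (0,3):+0/O.XX/XOOX
[OXX./XOOX] O move#4: (0,3):+0/OXXO/XOOX*
[OXXO/XOOX] end (terminal +0, X#5); searched ..X./XOO. to 5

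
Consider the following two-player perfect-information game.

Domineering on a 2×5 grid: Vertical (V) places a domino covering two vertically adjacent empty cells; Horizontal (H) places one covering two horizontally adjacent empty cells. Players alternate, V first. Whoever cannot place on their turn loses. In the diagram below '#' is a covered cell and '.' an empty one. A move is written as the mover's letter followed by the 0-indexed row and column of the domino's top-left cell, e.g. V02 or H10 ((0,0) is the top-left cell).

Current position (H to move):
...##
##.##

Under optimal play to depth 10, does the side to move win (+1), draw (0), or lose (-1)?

p1 H@[...##/##.##]: H00[##.##/##.##]-1 H01[.####/##.##]+1*
p2 V@[.####/##.##] terminal -1; root [...##/##.##] d10

value(...##/##.##, H) = +1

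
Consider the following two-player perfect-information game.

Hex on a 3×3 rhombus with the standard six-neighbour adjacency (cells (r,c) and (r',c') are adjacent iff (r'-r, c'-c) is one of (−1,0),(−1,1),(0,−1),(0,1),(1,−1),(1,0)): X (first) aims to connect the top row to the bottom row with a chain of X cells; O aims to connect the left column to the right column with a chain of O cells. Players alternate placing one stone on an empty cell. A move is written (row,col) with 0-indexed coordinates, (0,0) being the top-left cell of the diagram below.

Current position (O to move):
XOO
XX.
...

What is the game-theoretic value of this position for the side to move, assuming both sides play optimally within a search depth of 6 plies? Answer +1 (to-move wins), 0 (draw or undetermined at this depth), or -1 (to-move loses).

value(XOO/XX./..., O) = -1

[XOO/XX./...] O move#1: (1,2):-1/XOO/XXO/...*, (2,0):-1/XOO/XX./O.., (2,1):-1/XOO/XX./.O., (2,2):-1/XOO/XX./..O
[XOO/XXO/...] X move#2: (2,0):+1/XOO/XXO/X..*, (2,1):+1/XOO/XXO/.X., (2,2):+1/XOO/XXO/..X
[XOO/XXO/X..] end (terminal -1, O#3); searched XOO/XX./... to 6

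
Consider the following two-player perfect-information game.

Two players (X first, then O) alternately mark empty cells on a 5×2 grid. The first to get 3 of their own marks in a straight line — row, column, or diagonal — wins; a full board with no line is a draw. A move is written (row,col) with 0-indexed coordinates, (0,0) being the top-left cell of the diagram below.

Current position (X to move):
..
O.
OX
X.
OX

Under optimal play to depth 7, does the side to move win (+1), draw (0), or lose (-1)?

ply 1, X at ../O./OX/X./OX | (0,0)=+0→X./O./OX/X./OX; (0,1)=-1→.X/O./OX/X./OX; (1,1)=-1→../OX/OX/X./OX; (3,1)=+1→../O./OX/XX/OX*
ply 2: ../O./OX/XX/OX is terminal -1 (O); from ../O./OX/X./OX depth 7

value(../O./OX/X./OX, X) = +1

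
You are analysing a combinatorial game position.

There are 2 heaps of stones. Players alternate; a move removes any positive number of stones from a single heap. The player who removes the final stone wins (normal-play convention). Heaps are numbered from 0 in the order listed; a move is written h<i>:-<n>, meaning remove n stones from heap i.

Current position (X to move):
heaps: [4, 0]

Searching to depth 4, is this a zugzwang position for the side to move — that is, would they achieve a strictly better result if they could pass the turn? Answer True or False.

zugzwang((4,0), X) = False

p1 X@[(4,0)]: h0:-1[(3,0)]-1 h0:-2[(2,0)]-1 h0:-3[(1,0)]-1 h0:-4[(0,0)]+1*
p2 O@[(0,0)] terminal -1; root [(4,0)] d4
suppose X passes — search the same position with O to move:
pass> p1 O@[(4,0)]: h0:-1[(3,0)]-1 h0:-2[(2,0)]-1 h0:-3[(1,0)]-1 h0:-4[(0,0)]+1*
pass> p2 X@[(0,0)] terminal -1; root [(4,0)] d4
for X: play +1, pass -1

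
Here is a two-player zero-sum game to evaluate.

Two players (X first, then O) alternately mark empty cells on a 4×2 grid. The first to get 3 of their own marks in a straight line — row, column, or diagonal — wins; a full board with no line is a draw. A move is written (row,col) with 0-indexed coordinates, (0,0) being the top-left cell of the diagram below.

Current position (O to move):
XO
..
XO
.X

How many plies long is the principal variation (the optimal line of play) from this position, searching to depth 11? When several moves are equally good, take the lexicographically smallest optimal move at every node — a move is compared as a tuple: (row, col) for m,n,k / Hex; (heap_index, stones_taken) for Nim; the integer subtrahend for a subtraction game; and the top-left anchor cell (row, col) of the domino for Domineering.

PV length from [XO/../XO/.X]: 1 ply

p1 O@[XO/../XO/.X]: (1,0)[XO/O./XO/.X]+0 (1,1)[XO/.O/XO/.X]+1* (3,0)[XO/../XO/OX]-1
p2 X@[XO/.O/XO/.X] terminal -1; root [XO/../XO/.X] d11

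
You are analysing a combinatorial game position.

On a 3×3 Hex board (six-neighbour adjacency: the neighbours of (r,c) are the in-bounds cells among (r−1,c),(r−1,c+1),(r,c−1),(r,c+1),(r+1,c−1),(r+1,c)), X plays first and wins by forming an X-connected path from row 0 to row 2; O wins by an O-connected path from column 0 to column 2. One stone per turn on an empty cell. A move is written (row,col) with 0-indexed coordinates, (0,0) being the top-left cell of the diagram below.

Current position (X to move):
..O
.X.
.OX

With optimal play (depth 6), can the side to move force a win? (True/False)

[..O/.X./.OX] X move#1: (0,0):+1/X.O/.X./.OX*, (0,1):+1/.XO/.X./.OX, (1,0):+1/..O/XX./.OX, (1,2):-1/..O/.XX/.OX, (2,0):-1/..O/.X./XOX
[X.O/.X./.OX] O move#2: (0,1):-1/XOO/.X./.OX*, (1,0):-1/X.O/OX./.OX, (1,2):-1/X.O/.XO/.OX, (2,0):-1/X.O/.X./OOX
[XOO/.X./.OX] X move#3: (1,0):+1/XOO/XX./.OX*, (1,2):-1/XOO/.XX/.OX, (2,0):-1/XOO/.X./XOX
[XOO/XX./.OX] O move#4: (1,2):-1/XOO/XXO/.OX*, (2,0):-1/XOO/XX./OOX
[XOO/XXO/.OX] X move#5: (2,0):+1/XOO/XXO/XOX*
[XOO/XXO/XOX] end (terminal -1, O#6); searched ..O/.X./.OX to 6

X winning at [..O/.X./.OX]: True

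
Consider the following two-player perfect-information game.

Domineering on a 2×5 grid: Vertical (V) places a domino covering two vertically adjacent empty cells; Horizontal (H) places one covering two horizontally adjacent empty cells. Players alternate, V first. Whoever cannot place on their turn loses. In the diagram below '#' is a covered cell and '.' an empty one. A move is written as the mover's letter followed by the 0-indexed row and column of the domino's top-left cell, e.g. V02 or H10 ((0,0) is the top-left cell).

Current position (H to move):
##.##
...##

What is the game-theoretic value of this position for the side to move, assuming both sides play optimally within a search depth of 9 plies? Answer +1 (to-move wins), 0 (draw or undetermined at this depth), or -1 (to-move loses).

value(##.##/...##, H) = +1

p1 H@[##.##/...##]: H10[##.##/##.##]-1 H11[##.##/.####]+1*
p2 V@[##.##/.####] terminal -1; root [##.##/...##] d9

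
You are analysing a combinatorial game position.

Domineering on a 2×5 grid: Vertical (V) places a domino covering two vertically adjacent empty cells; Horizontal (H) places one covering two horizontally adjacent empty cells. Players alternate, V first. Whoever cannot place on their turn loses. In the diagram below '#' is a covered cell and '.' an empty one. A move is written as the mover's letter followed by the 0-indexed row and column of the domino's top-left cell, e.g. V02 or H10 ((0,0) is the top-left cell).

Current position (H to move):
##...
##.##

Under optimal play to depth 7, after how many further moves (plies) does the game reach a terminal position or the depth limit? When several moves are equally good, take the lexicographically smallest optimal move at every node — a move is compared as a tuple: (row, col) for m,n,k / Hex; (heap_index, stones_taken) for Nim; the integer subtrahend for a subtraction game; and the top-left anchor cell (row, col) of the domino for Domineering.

PV length from [##.../##.##]: 1 ply

ply 1, H at ##.../##.## | H02=+1→####./##.##*; H03=-1→##.##/##.##
ply 2: ####./##.## is terminal -1 (V); from ##.../##.## depth 7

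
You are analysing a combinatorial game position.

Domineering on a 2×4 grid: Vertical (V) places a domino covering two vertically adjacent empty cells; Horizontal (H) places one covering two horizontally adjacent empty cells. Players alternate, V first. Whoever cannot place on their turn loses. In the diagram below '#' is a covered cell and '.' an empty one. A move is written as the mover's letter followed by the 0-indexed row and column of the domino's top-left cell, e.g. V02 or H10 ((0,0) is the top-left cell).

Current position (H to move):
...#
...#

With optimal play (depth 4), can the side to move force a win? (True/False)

ply 1, H at ...#/...# | H00=+1→##.#/...#*; H01=+1→.###/...#; H10=+1→...#/##.#; H11=+1→...#/.###
ply 2, V at ##.#/...# | V02=-1→####/..##*
ply 3, H at ####/..## | H10=+1→####/####*
ply 4: ####/#### is terminal -1 (V); from ...#/...# depth 4

H winning at [...#/...#]: True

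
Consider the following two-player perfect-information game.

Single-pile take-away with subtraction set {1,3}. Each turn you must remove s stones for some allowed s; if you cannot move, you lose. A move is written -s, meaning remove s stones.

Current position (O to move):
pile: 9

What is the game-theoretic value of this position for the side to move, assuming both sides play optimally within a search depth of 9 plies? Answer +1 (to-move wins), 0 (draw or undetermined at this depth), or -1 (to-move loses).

[9] O move#1: -1:+1/8*, -3:+1/6
[8] X move#2: -1:-1/7*, -3:-1/5
[7] O move#3: -1:+1/6*, -3:+1/4
[6] X move#4: -1:-1/5*, -3:-1/3
[5] O move#5: -1:+1/4*, -3:+1/2
[4] X move#6: -1:-1/3*, -3:-1/1
[3] O move#7: -1:+1/2*, -3:+1/0
[2] X move#8: -1:-1/1*
[1] O move#9: -1:+1/0*
[0] end (terminal -1, X#10); searched 9 to 9

value(9, O) = +1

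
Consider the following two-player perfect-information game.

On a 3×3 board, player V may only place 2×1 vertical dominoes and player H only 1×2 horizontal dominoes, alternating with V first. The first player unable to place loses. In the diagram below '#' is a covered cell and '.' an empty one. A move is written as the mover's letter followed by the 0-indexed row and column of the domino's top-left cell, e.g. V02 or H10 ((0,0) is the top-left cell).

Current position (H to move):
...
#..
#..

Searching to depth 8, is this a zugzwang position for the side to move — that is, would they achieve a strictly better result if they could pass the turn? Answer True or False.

[.../#../#..] H move#1: H00:-1/##./#../#.., H01:-1/.##/#../#.., H11:+1/.../###/#..*, H21:-1/.../#../###
[.../###/#..] end (terminal -1, V#2); searched .../#../#.. to 8
pass branch (V moves first from the same position):
  | [.../#../#..] V move#1: V01:+1/.#./##./#..*, V02:+1/..#/#.#/#.., V11:+1/.../##./##., V12:+1/.../#.#/#.#
  | [.#./##./#..] H move#2: H21:-1/.#./##./###*
  | [.#./##./###] V move#3: V02:+1/.##/###/###*
  | [.##/###/###] end (terminal -1, H#4); searched .../#../#.. to 8
H moving scores +1; H passing scores -1

zugzwang(.../#../#.., H) = False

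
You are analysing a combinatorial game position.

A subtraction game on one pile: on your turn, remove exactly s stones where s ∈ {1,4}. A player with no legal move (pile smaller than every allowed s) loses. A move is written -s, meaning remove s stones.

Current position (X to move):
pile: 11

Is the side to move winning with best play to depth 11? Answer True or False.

X winning at [11]: True

ply 1, X at 11 | -1=+1→10*; -4=+1→7
ply 2, O at 10 | -1=-1→9*; -4=-1→6
ply 3, X at 9 | -1=-1→8; -4=+1→5*
ply 4, O at 5 | -1=-1→4*; -4=-1→1
ply 5, X at 4 | -1=-1→3; -4=+1→0*
ply 6: 0 is terminal -1 (O); from 11 depth 11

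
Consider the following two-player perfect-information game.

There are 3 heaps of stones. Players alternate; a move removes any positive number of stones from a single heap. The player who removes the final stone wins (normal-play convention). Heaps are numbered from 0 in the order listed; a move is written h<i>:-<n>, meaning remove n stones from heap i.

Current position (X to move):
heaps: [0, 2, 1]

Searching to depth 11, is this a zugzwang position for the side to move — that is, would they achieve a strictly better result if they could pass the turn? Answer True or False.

zugzwang((0,2,1), X) = False

p1 X@[(0,2,1)]: h1:-1[(0,1,1)]+1* h1:-2[(0,0,1)]-1 h2:-1[(0,2,0)]-1
p2 O@[(0,1,1)]: h1:-1[(0,0,1)]-1* h2:-1[(0,1,0)]-1
p3 X@[(0,0,1)]: h2:-1[(0,0,0)]+1*
p4 O@[(0,0,0)] terminal -1; root [(0,2,1)] d11
pass branch (O moves first from the same position):
  | p1 O@[(0,2,1)]: h1:-1[(0,1,1)]+1* h1:-2[(0,0,1)]-1 h2:-1[(0,2,0)]-1
  | p2 X@[(0,1,1)]: h1:-1[(0,0,1)]-1* h2:-1[(0,1,0)]-1
  | p3 O@[(0,0,1)]: h2:-1[(0,0,0)]+1*
  | p4 X@[(0,0,0)] terminal -1; root [(0,2,1)] d11
X moving scores +1; X passing scores -1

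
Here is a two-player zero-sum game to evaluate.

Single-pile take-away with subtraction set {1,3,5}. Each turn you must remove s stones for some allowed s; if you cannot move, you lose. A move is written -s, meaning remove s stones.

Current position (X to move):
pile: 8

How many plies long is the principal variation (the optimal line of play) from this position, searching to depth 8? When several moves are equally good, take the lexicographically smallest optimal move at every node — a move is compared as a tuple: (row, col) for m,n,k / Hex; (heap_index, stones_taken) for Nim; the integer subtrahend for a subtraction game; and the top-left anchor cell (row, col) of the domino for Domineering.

PV length from [8]: 8 plies

p1 X@[8]: -1[7]-1* -3[5]-1 -5[3]-1
p2 O@[7]: -1[6]+1* -3[4]+1 -5[2]+1
p3 X@[6]: -1[5]-1* -3[3]-1 -5[1]-1
p4 O@[5]: -1[4]+1* -3[2]+1 -5[0]+1
p5 X@[4]: -1[3]-1* -3[1]-1
p6 O@[3]: -1[2]+1* -3[0]+1
p7 X@[2]: -1[1]-1*
p8 O@[1]: -1[0]+1*
p9 X@[0] terminal -1; root [8] d8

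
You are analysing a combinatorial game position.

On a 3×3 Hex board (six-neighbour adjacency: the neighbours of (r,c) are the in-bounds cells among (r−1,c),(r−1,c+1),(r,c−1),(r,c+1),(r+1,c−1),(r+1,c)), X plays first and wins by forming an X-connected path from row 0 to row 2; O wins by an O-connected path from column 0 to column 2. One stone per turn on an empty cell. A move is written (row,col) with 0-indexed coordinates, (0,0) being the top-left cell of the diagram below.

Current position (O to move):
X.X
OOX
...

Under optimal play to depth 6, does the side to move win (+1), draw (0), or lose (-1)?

value(X.X/OOX/..., O) = -1

[X.X/OOX/...] O move#1: (0,1):-1/XOX/OOX/...*, (2,0):-1/X.X/OOX/O.., (2,1):-1/X.X/OOX/.O., (2,2):-1/X.X/OOX/..O
[XOX/OOX/...] X move#2: (2,0):+1/XOX/OOX/X..*, (2,1):+1/XOX/OOX/.X., (2,2):+1/XOX/OOX/..X
[XOX/OOX/X..] O move#3: (2,1):-1/XOX/OOX/XO.*, (2,2):-1/XOX/OOX/X.O
[XOX/OOX/XO.] X move#4: (2,2):+1/XOX/OOX/XOX*
[XOX/OOX/XOX] end (terminal -1, O#5); searched X.X/OOX/... to 6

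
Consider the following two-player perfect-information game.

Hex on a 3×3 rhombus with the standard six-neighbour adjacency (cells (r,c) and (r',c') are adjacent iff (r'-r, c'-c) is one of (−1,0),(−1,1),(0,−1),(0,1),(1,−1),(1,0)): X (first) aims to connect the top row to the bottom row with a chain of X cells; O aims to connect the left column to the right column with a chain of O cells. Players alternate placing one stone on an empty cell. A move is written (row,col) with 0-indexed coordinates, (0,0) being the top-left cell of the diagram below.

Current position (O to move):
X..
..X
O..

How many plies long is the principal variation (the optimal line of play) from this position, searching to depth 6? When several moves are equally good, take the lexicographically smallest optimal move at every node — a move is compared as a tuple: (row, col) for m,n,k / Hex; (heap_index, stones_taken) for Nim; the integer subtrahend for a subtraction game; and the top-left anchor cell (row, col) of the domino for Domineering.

PV length from [X../..X/O..]: 6 plies

ply 1, O at X../..X/O.. | (0,1)=-1→XO./..X/O..*; (0,2)=-1→X.O/..X/O..; (1,0)=-1→X../O.X/O..; (1,1)=-1→X../.OX/O..; (2,1)=-1→X../..X/OO.; (2,2)=-1→X../..X/O.O
ply 2, X at XO./..X/O.. | (0,2)=+1→XOX/..X/O..*; (1,0)=+1→XO./X.X/O..; (1,1)=+1→XO./.XX/O..; (2,1)=-1→XO./..X/OX.; (2,2)=-1→XO./..X/O.X
ply 3, O at XOX/..X/O.. | (1,0)=-1→XOX/O.X/O..*; (1,1)=-1→XOX/.OX/O..; (2,1)=-1→XOX/..X/OO.; (2,2)=-1→XOX/..X/O.O
ply 4, X at XOX/O.X/O.. | (1,1)=+1→XOX/OXX/O..*; (2,1)=+1→XOX/O.X/OX.; (2,2)=+1→XOX/O.X/O.X
ply 5, O at XOX/OXX/O.. | (2,1)=-1→XOX/OXX/OO.*; (2,2)=-1→XOX/OXX/O.O
ply 6, X at XOX/OXX/OO. | (2,2)=+1→XOX/OXX/OOX*
ply 7: XOX/OXX/OOX is terminal -1 (O); from X../..X/O.. depth 6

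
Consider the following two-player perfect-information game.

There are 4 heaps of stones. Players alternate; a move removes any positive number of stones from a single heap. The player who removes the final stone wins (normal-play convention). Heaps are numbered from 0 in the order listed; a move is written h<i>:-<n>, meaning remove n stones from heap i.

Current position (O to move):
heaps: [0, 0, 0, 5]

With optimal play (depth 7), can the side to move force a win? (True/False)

O winning at [(0,0,0,5)]: True

[(0,0,0,5)] O move#1: h3:-1:-1/(0,0,0,4), h3:-2:-1/(0,0,0,3), h3:-3:-1/(0,0,0,2), h3:-4:-1/(0,0,0,1), h3:-5:+1/(0,0,0,0)*
[(0,0,0,0)] end (terminal -1, X#2); searched (0,0,0,5) to 7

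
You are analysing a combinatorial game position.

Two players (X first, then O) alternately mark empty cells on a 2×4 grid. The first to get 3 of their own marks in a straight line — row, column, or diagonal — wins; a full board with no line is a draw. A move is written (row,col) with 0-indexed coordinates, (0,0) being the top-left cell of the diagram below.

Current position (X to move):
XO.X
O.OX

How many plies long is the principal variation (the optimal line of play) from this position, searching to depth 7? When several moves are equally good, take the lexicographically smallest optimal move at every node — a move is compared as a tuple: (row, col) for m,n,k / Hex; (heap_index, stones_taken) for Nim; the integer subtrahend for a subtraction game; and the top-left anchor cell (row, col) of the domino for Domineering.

[XO.X/O.OX] X move#1: (0,2):-1/XOXX/O.OX, (1,1):+0/XO.X/OXOX*
[XO.X/OXOX] O move#2: (0,2):+0/XOOX/OXOX*
[XOOX/OXOX] end (terminal +0, X#3); searched XO.X/O.OX to 7

PV length from [XO.X/O.OX]: 2 plies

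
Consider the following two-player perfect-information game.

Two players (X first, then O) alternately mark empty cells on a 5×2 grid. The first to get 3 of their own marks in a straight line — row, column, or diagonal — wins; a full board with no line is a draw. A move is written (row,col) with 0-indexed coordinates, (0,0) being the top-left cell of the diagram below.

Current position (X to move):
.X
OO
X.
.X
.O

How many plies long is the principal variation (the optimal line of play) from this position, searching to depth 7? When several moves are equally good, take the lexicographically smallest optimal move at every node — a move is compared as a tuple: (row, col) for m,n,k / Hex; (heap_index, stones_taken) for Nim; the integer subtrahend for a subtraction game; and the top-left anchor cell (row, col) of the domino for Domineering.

PV length from [.X/OO/X./.X/.O]: 4 plies

[.X/OO/X./.X/.O] X move#1: (0,0):+0/XX/OO/X./.X/.O*, (2,1):+0/.X/OO/XX/.X/.O, (3,0):+0/.X/OO/X./XX/.O, (4,0):+0/.X/OO/X./.X/XO
[XX/OO/X./.X/.O] O move#2: (2,1):+0/XX/OO/XO/.X/.O*, (3,0):+0/XX/OO/X./OX/.O, (4,0):+0/XX/OO/X./.X/OO
[XX/OO/XO/.X/.O] X move#3: (3,0):+0/XX/OO/XO/XX/.O*, (4,0):+0/XX/OO/XO/.X/XO
[XX/OO/XO/XX/.O] O move#4: (4,0):+0/XX/OO/XO/XX/OO*
[XX/OO/XO/XX/OO] end (terminal +0, X#5); searched .X/OO/X./.X/.O to 7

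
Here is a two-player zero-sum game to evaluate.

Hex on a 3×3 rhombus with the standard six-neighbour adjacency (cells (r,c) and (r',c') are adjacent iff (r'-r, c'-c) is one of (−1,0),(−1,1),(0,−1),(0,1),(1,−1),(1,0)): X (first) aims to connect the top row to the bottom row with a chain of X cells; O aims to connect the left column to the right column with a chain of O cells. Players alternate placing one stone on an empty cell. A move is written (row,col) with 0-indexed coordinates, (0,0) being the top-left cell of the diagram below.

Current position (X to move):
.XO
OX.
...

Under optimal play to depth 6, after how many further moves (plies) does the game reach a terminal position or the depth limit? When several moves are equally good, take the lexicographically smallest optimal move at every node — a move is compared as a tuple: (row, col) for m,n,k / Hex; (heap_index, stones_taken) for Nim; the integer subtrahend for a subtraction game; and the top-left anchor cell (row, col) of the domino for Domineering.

PV length from [.XO/OX./...]: 3 plies

[.XO/OX./...] X move#1: (0,0):+1/XXO/OX./...*, (1,2):+1/.XO/OXX/..., (2,0):+1/.XO/OX./X.., (2,1):+1/.XO/OX./.X., (2,2):+1/.XO/OX./..X
[XXO/OX./...] O move#2: (1,2):-1/XXO/OXO/...*, (2,0):-1/XXO/OX./O.., (2,1):-1/XXO/OX./.O., (2,2):-1/XXO/OX./..O
[XXO/OXO/...] X move#3: (2,0):+1/XXO/OXO/X..*, (2,1):+1/XXO/OXO/.X., (2,2):+1/XXO/OXO/..X
[XXO/OXO/X..] end (terminal -1, O#4); searched .XO/OX./... to 6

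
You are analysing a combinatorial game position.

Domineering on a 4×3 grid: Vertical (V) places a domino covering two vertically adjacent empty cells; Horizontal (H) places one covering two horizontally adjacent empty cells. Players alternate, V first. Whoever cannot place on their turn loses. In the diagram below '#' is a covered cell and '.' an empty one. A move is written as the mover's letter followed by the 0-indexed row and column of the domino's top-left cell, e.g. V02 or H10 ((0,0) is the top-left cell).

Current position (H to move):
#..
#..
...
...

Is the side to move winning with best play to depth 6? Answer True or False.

H winning at [#../#../.../...]: False

p1 H@[#../#../.../...]: H01[###/#../.../...]-1* H11[#../###/.../...]-1 H20[#../#../##./...]-1 H21[#../#../.##/...]-1 H30[#../#../.../##.]-1 H31[#../#../.../.##]-1
p2 V@[###/#../.../...]: V11[###/##./.#./...]+1* V12[###/#.#/..#/...]-1 V20[###/#../#../#..]-1 V21[###/#../.#./.#.]+1 V22[###/#../..#/..#]-1
p3 H@[###/##./.#./...]: H30[###/##./.#./##.]-1* H31[###/##./.#./.##]-1
p4 V@[###/##./.#./##.]: V12[###/###/.##/##.]+1* V22[###/##./.##/###]+1
p5 H@[###/###/.##/##.] terminal -1; root [#../#../.../...] d6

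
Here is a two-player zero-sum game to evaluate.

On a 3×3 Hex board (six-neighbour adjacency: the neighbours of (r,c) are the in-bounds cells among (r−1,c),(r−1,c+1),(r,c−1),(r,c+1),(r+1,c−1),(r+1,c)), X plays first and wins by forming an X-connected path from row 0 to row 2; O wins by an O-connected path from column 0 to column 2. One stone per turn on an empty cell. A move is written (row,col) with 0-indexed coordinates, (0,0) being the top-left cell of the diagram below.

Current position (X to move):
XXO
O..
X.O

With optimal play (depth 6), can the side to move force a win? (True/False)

X winning at [XXO/O../X.O]: True

ply 1, X at XXO/O../X.O | (1,1)=+1→XXO/OX./X.O*; (1,2)=-1→XXO/O.X/X.O; (2,1)=-1→XXO/O../XXO
ply 2: XXO/OX./X.O is terminal -1 (O); from XXO/O../X.O depth 6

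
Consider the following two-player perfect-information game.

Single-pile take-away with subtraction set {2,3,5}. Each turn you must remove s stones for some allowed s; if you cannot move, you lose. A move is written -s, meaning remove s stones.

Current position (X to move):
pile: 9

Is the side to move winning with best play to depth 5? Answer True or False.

X winning at [9]: True

[9] X move#1: -2:+1/7*, -3:-1/6, -5:-1/4
[7] O move#2: -2:-1/5*, -3:-1/4, -5:-1/2
[5] X move#3: -2:-1/3, -3:-1/2, -5:+1/0*
[0] end (terminal -1, O#4); searched 9 to 5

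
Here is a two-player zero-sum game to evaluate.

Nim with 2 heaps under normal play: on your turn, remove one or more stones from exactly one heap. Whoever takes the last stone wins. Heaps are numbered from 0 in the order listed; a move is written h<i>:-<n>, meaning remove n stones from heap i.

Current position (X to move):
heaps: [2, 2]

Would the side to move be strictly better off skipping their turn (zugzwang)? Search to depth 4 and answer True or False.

zugzwang((2,2), X) = True

[(2,2)] X move#1: h0:-1:-1/(1,2)*, h0:-2:-1/(0,2), h1:-1:-1/(2,1), h1:-2:-1/(2,0)
[(1,2)] O move#2: h0:-1:-1/(0,2), h1:-1:+1/(1,1)*, h1:-2:-1/(1,0)
[(1,1)] X move#3: h0:-1:-1/(0,1)*, h1:-1:-1/(1,0)
[(0,1)] O move#4: h1:-1:+1/(0,0)*
[(0,0)] end (terminal -1, X#5); searched (2,2) to 4
pass branch (O moves first from the same position):
  | [(2,2)] O move#1: h0:-1:-1/(1,2)*, h0:-2:-1/(0,2), h1:-1:-1/(2,1), h1:-2:-1/(2,0)
  | [(1,2)] X move#2: h0:-1:-1/(0,2), h1:-1:+1/(1,1)*, h1:-2:-1/(1,0)
  | [(1,1)] O move#3: h0:-1:-1/(0,1)*, h1:-1:-1/(1,0)
  | [(0,1)] X move#4: h1:-1:+1/(0,0)*
  | [(0,0)] end (terminal -1, O#5); searched (2,2) to 4
X moving scores -1; X passing scores +1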